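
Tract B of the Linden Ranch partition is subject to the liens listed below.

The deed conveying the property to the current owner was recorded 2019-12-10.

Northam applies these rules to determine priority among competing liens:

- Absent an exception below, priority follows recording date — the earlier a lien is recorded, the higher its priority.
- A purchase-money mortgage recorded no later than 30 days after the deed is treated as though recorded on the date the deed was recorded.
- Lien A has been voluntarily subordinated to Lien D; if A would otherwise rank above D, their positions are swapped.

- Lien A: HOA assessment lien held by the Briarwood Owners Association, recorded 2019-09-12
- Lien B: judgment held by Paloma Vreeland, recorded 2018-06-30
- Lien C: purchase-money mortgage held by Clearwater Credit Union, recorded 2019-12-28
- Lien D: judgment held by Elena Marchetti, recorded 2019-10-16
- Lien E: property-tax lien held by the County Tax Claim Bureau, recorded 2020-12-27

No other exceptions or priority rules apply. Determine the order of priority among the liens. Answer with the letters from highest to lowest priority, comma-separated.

Adjusting effective dates: C's effective date is the deed date, 2019-12-10.
Sorted by effective date: B (2018-06-30), A (2019-09-12), D (2019-10-16), C (2019-12-10), E (2020-12-27).
A is senior to D before the subordination, so the two trade places.

B, D, A, C, E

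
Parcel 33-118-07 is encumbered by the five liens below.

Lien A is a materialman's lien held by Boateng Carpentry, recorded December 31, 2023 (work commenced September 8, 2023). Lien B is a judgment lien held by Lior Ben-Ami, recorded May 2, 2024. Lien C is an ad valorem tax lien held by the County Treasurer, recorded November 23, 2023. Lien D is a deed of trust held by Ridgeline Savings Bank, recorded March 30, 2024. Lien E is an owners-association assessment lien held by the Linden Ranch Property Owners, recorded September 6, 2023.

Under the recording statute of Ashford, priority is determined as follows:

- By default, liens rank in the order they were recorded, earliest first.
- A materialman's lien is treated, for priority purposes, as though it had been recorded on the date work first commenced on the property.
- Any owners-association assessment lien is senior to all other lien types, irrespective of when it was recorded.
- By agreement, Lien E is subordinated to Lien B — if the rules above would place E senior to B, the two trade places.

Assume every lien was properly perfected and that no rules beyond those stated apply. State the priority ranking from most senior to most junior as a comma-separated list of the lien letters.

B, A, C, D, E

Effective dates after the stated exceptions: A relates back to September 8, 2023 (work commenced).
As an owners-association assessment lien, E is senior to every other lien.
Among the remaining liens, by effective date: A (September 8, 2023), C (November 23, 2023), D (March 30, 2024), B (May 2, 2024).
Because E would otherwise rank above B, the subordination swaps them.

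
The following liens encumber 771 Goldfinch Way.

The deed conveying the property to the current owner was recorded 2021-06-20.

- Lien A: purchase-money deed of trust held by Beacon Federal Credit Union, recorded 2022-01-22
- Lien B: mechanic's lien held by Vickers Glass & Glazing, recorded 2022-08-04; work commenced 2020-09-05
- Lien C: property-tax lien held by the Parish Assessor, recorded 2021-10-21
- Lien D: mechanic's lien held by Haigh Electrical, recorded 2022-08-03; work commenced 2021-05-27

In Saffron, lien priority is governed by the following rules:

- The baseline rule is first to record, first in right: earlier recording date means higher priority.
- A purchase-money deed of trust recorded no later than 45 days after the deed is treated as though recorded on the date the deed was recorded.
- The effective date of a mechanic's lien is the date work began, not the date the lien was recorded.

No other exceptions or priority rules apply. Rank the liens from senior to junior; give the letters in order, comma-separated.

Effective dates: A was recorded 216 days after the deed — beyond 45 days — so no relation-back applies; B's effective date is 2020-09-05, when work began; D is treated as recorded 2021-05-27, the work-commencement date.
By effective date, earliest first: B (2020-09-05), D (2021-05-27), C (2021-10-21), A (2022-01-22).

B, D, C, A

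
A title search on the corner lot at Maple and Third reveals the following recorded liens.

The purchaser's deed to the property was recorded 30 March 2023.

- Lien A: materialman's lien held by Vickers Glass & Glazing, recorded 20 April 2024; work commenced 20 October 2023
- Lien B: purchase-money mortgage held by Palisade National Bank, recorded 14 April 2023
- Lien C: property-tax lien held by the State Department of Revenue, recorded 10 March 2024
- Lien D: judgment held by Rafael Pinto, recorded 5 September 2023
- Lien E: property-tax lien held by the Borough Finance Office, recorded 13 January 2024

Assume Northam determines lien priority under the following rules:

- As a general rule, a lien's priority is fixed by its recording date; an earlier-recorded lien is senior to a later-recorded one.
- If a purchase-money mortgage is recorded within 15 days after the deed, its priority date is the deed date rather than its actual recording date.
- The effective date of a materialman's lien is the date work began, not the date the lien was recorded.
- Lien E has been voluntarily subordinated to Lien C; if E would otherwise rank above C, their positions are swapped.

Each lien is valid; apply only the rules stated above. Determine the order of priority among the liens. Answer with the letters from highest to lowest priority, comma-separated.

Adjusting effective dates: A's effective date is 20 October 2023, when work began; B was recorded within the 15-day window, so its effective date is the deed date 30 March 2023.
Ordering by effective date: B (30 March 2023), D (5 September 2023), A (20 October 2023), E (13 January 2024), C (10 March 2024).
The subordination applies — E was senior to C — so E and C swap.

B, D, A, C, E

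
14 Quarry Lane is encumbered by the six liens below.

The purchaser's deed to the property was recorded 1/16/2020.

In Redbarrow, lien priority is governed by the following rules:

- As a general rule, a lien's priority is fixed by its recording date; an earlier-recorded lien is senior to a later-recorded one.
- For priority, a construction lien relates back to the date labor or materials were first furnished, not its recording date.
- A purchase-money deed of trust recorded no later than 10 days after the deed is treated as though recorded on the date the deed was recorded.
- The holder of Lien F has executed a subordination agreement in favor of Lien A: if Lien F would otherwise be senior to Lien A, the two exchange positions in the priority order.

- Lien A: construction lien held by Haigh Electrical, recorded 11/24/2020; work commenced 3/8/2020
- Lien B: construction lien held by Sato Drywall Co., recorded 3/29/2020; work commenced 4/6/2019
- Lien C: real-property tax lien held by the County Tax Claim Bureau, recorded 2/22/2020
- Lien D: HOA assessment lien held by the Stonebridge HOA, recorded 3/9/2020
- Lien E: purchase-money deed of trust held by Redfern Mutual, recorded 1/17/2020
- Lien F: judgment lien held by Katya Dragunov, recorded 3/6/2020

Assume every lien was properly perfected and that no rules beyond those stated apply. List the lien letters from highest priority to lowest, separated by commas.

First, effective dates: A relates back to 3/8/2020 (work commenced); B is treated as recorded 4/6/2019, the work-commencement date; E's effective date is the deed date, 1/16/2020.
Ordering by effective date: B (4/6/2019), E (1/16/2020), C (2/22/2020), F (3/6/2020), A (3/8/2020), D (3/9/2020).
The subordination applies — F was senior to A — so F and A swap.

B, E, C, A, F, D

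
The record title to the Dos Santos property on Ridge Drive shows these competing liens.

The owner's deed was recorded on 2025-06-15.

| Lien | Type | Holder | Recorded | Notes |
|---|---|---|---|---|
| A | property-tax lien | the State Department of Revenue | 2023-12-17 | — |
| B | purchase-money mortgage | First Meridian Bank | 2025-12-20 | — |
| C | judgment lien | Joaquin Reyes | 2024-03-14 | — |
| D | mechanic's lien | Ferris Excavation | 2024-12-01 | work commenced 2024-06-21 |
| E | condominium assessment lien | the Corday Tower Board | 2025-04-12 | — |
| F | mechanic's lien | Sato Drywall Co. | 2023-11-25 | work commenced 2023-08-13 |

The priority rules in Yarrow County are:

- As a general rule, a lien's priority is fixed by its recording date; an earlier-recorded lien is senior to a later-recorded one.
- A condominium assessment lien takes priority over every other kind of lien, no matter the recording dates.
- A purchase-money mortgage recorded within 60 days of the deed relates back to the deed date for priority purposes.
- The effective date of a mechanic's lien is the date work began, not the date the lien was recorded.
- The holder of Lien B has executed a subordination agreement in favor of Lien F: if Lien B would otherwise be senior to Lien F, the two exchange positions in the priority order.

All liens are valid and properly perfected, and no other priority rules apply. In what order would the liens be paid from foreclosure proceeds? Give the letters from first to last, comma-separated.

Effective dates: B was recorded 188 days after the deed, outside the 60-day window, so it keeps its recording date; D's effective date is 2024-06-21, when work began; F's effective date is 2023-08-13, when work began.
E, as a condominium assessment lien, has superpriority and ranks first.
Ordering the rest by effective date: F (2023-08-13), A (2023-12-17), C (2024-03-14), D (2024-06-21), B (2025-12-20).
Since B is not senior to F, the subordination leaves the order unchanged.

E, F, A, C, D, B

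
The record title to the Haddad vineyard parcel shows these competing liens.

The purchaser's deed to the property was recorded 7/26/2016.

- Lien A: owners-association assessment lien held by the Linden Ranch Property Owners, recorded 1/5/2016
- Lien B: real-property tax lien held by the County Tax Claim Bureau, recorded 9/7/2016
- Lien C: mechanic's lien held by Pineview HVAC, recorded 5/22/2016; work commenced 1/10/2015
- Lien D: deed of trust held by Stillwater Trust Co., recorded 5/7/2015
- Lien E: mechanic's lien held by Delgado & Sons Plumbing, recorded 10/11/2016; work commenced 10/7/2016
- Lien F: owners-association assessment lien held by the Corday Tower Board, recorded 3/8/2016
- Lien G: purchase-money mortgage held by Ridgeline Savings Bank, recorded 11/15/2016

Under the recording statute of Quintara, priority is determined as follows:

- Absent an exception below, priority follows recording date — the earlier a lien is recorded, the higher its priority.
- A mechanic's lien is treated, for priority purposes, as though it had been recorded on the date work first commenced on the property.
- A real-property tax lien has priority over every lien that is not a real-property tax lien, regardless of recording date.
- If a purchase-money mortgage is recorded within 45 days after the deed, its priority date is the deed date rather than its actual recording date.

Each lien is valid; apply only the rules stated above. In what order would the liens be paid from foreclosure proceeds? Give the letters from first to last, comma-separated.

First, effective dates: C's effective date is 1/10/2015, when work began; E is treated as recorded 10/7/2016, the work-commencement date; G missed the 45-day window (112 days after the deed), so its recording date stands.
B, as a real-property tax lien, has superpriority and ranks first.
The other liens, earliest effective date first: C (1/10/2015), D (5/7/2015), A (1/5/2016), F (3/8/2016), E (10/7/2016), G (11/15/2016).

B, C, D, A, F, E, G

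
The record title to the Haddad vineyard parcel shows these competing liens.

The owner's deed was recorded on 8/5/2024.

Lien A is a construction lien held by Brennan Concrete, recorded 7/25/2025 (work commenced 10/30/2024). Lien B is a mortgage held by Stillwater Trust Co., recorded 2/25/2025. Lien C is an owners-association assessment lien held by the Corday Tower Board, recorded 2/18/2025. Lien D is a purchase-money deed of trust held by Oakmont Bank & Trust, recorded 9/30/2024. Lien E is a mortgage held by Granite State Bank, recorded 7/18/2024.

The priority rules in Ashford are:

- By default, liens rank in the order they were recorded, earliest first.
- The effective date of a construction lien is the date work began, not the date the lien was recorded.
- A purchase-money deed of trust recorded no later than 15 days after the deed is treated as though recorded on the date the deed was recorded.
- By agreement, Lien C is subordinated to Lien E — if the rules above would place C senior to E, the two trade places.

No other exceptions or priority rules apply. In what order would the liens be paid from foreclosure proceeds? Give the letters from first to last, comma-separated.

First, effective dates: A's effective date is 10/30/2024, when work began; D missed the 15-day window (56 days after the deed), so its recording date stands.
Ordering by effective date: E (7/18/2024), D (9/30/2024), A (10/30/2024), C (2/18/2025), B (2/25/2025).
C already ranks below E; the subordination has no effect.

E, D, A, C, B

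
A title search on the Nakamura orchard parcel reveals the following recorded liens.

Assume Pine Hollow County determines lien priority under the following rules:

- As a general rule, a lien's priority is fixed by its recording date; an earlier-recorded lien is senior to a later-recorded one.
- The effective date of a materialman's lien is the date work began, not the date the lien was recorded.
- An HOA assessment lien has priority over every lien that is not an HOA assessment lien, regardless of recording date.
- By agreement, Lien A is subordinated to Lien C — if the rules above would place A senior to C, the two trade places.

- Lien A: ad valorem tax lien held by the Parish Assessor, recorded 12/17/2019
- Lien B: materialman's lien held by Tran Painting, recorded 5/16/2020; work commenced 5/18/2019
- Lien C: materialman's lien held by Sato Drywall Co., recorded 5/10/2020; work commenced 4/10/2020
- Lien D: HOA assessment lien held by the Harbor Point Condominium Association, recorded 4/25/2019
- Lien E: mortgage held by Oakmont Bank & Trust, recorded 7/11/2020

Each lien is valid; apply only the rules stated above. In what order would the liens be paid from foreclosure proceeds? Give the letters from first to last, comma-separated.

D, B, C, A, E

Effective dates after the stated exceptions: B relates back to 5/18/2019 (work commenced); C is treated as recorded 4/10/2020, the work-commencement date.
D is an HOA assessment lien and takes priority over every other lien.
Among the remaining liens, by effective date: B (5/18/2019), A (12/17/2019), C (4/10/2020), E (7/11/2020).
A would otherwise be senior to C, so under the subordination agreement A and C exchange positions.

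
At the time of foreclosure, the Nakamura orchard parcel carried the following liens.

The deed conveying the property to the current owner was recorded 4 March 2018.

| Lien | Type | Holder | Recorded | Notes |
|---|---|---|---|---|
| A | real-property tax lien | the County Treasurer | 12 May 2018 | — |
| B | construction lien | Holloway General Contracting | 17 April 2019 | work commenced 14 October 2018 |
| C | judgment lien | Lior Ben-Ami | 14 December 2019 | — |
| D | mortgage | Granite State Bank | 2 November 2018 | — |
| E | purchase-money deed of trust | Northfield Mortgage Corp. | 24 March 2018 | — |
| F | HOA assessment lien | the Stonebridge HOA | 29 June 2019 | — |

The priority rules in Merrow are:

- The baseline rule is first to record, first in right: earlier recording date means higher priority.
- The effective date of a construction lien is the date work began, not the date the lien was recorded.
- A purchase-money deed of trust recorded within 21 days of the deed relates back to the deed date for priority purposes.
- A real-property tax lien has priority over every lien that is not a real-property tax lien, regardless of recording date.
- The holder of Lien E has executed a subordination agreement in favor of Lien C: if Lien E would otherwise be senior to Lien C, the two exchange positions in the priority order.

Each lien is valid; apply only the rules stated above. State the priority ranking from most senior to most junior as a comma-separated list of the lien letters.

A, C, B, D, F, E

Adjusting effective dates: B is treated as recorded 14 October 2018, the work-commencement date; E's effective date is the deed date, 4 March 2018.
A, as a real-property tax lien, has superpriority and ranks first.
The other liens, earliest effective date first: E (4 March 2018), B (14 October 2018), D (2 November 2018), F (29 June 2019), C (14 December 2019).
The subordination applies — E was senior to C — so E and C swap.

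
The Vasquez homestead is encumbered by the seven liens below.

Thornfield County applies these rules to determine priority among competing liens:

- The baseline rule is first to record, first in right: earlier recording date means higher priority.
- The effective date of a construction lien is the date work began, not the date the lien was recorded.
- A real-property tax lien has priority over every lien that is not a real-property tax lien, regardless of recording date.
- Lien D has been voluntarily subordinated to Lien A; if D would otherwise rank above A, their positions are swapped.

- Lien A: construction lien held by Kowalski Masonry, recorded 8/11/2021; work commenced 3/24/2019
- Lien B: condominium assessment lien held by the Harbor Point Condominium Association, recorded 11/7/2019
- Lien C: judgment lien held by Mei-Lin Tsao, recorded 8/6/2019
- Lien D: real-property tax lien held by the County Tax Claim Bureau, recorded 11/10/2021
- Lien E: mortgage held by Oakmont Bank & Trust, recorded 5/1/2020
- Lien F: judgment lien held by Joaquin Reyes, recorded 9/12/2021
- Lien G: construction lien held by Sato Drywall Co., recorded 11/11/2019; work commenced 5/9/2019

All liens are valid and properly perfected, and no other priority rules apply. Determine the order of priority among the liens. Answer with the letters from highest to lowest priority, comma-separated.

A, D, G, C, B, E, F

First, effective dates: A's effective date is 3/24/2019, when work began; G relates back to 5/9/2019 (work commenced).
D, as a real-property tax lien, has superpriority and ranks first.
Remaining liens by effective date: A (3/24/2019), G (5/9/2019), C (8/6/2019), B (11/7/2019), E (5/1/2020), F (9/12/2021).
Because D would otherwise rank above A, the subordination swaps them.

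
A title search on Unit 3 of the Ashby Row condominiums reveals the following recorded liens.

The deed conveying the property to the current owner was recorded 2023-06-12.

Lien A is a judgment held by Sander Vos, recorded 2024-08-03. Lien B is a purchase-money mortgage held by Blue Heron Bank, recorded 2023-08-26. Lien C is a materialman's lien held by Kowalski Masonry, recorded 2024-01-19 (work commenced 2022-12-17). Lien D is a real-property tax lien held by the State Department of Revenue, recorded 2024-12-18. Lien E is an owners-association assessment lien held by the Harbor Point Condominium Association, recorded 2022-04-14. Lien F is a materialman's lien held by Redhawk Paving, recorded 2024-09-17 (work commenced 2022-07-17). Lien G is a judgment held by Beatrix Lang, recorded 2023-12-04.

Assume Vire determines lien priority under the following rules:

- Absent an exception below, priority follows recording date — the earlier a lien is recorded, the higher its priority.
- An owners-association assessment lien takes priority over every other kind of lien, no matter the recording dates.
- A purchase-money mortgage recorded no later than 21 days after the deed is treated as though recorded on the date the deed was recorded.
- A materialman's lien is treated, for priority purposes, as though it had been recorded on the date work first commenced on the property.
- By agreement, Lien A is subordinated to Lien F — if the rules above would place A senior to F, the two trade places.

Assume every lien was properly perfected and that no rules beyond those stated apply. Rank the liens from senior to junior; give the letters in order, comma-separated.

E, F, C, B, G, A, D

Effective dates after the stated exceptions: B was recorded 75 days after the deed, outside the 21-day window, so it keeps its recording date; C relates back to 2022-12-17 (work commenced); F relates back to 2022-07-17 (work commenced).
E is an owners-association assessment lien and takes priority over every other lien.
Remaining liens by effective date: F (2022-07-17), C (2022-12-17), B (2023-08-26), G (2023-12-04), A (2024-08-03), D (2024-12-18).
A already ranks below F; the subordination has no effect.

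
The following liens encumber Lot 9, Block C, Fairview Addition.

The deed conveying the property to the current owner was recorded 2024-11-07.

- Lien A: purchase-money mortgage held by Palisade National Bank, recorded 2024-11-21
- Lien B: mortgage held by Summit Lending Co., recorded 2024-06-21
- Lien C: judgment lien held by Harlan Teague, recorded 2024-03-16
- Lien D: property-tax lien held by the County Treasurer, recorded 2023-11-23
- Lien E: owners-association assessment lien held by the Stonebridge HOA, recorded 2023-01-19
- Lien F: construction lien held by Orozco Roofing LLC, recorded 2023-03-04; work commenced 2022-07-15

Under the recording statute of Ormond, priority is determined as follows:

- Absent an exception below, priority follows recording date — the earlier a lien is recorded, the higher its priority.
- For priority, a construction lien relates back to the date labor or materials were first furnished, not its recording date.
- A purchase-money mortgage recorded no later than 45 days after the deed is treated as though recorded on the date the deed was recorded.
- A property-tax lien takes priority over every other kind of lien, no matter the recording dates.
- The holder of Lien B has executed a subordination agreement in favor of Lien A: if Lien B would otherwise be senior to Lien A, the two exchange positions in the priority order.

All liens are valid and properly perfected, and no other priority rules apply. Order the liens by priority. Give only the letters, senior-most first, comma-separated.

Effective dates after the stated exceptions: A was recorded within the 45-day window, so its effective date is the deed date 2024-11-07; F relates back to 2022-07-15 (work commenced).
D is a property-tax lien, so it outranks all other liens regardless of date.
Among the remaining liens, by effective date: F (2022-07-15), E (2023-01-19), C (2024-03-16), B (2024-06-21), A (2024-11-07).
The subordination applies — B was senior to A — so B and A swap.

D, F, E, C, A, B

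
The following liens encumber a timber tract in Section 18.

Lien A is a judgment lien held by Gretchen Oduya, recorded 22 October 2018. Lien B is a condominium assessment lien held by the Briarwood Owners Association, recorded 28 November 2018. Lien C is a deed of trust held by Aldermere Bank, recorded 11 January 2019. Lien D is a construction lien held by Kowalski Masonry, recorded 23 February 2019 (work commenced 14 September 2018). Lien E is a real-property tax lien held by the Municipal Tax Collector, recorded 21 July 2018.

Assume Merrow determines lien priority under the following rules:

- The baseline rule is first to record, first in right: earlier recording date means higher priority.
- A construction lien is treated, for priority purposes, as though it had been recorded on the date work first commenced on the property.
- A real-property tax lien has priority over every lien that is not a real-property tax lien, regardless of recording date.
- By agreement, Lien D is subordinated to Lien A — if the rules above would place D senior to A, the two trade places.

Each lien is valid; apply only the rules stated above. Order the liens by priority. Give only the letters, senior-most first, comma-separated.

E, A, D, B, C

Effective dates: D is treated as recorded 14 September 2018, the work-commencement date.
E is a real-property tax lien, so it outranks all other liens regardless of date.
Remaining liens by effective date: D (14 September 2018), A (22 October 2018), B (28 November 2018), C (11 January 2019).
D is senior to A before the subordination, so the two trade places.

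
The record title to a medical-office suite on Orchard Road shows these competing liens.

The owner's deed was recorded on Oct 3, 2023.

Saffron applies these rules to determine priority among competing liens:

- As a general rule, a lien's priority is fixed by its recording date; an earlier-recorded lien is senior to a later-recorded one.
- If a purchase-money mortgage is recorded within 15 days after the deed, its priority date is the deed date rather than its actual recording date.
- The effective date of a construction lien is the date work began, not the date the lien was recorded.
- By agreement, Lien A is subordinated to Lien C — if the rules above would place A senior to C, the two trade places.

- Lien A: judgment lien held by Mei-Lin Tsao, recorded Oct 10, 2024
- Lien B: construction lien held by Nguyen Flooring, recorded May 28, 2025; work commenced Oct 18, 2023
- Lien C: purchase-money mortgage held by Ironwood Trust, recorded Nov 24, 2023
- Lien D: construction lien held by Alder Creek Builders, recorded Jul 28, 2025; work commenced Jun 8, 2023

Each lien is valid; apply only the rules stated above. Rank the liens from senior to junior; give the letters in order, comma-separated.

D, B, C, A

Effective dates: B's effective date is Oct 18, 2023, when work began; C was recorded 52 days after the deed — beyond 15 days — so no relation-back applies; D is treated as recorded Jun 8, 2023, the work-commencement date.
Ordering by effective date: D (Jun 8, 2023), B (Oct 18, 2023), C (Nov 24, 2023), A (Oct 10, 2024).
A already ranks below C; the subordination has no effect.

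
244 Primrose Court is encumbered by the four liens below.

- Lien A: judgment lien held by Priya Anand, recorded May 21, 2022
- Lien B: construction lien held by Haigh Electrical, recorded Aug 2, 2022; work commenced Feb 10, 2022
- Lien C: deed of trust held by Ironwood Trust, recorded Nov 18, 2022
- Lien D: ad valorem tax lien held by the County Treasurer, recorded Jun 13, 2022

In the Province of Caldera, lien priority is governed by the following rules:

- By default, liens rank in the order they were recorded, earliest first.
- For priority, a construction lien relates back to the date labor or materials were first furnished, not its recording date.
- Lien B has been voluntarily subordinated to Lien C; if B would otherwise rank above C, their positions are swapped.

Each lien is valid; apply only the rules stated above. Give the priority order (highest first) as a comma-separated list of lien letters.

First, effective dates: B's effective date is Feb 10, 2022, when work began.
By effective date, earliest first: B (Feb 10, 2022), A (May 21, 2022), D (Jun 13, 2022), C (Nov 18, 2022).
B would otherwise be senior to C, so under the subordination agreement B and C exchange positions.

C, A, D, B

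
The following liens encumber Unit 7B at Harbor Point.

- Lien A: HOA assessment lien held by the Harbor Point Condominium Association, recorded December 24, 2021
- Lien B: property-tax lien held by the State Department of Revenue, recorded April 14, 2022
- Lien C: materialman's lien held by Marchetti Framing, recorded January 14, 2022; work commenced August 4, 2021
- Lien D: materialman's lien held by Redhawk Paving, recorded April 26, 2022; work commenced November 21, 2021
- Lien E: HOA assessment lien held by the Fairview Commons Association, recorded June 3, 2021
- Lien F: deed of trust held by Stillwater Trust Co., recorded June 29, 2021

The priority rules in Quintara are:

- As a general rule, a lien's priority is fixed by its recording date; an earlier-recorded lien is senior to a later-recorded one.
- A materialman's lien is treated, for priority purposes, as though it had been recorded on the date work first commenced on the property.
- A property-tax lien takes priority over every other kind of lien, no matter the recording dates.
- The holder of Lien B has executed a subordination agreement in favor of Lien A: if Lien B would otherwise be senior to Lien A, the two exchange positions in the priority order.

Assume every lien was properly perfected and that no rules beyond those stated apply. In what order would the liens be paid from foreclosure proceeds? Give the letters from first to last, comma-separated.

Adjusting effective dates: C relates back to August 4, 2021 (work commenced); D relates back to November 21, 2021 (work commenced).
As a property-tax lien, B is senior to every other lien.
Ordering the rest by effective date: E (June 3, 2021), F (June 29, 2021), C (August 4, 2021), D (November 21, 2021), A (December 24, 2021).
B is senior to A before the subordination, so the two trade places.

A, E, F, C, D, B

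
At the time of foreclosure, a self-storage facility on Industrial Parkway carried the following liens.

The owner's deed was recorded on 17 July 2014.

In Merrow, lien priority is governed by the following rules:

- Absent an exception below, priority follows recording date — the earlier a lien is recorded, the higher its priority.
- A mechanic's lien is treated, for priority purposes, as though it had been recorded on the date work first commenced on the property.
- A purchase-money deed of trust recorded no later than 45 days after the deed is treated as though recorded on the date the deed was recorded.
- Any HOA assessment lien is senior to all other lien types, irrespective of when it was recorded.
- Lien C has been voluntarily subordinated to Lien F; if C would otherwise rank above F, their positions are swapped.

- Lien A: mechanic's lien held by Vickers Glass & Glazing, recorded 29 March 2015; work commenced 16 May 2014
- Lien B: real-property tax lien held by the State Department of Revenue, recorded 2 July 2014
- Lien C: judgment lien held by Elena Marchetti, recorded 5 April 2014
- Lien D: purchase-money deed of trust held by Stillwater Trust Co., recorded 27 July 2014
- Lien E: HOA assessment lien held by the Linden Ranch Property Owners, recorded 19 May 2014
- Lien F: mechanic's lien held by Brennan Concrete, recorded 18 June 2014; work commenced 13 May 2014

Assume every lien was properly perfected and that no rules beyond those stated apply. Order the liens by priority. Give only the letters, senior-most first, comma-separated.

Effective dates after the stated exceptions: A relates back to 16 May 2014 (work commenced); D's effective date is the deed date, 17 July 2014; F's effective date is 13 May 2014, when work began.
E is an HOA assessment lien, so it outranks all other liens regardless of date.
Ordering the rest by effective date: C (5 April 2014), F (13 May 2014), A (16 May 2014), B (2 July 2014), D (17 July 2014).
The subordination applies — C was senior to F — so C and F swap.

E, F, C, A, B, D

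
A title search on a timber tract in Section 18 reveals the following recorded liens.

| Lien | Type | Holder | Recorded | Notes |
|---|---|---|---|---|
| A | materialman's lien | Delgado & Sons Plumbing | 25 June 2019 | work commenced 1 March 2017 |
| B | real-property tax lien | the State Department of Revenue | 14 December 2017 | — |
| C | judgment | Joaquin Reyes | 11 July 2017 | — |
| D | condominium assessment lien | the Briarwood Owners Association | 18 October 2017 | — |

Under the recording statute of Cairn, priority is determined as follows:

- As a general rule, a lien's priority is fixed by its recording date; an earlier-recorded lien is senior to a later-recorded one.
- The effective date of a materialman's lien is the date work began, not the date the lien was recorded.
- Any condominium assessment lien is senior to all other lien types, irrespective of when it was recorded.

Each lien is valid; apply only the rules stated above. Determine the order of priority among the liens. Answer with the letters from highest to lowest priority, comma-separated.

First, effective dates: A relates back to 1 March 2017 (work commenced).
D is a condominium assessment lien and takes priority over every other lien.
The other liens, earliest effective date first: A (1 March 2017), C (11 July 2017), B (14 December 2017).

D, A, C, B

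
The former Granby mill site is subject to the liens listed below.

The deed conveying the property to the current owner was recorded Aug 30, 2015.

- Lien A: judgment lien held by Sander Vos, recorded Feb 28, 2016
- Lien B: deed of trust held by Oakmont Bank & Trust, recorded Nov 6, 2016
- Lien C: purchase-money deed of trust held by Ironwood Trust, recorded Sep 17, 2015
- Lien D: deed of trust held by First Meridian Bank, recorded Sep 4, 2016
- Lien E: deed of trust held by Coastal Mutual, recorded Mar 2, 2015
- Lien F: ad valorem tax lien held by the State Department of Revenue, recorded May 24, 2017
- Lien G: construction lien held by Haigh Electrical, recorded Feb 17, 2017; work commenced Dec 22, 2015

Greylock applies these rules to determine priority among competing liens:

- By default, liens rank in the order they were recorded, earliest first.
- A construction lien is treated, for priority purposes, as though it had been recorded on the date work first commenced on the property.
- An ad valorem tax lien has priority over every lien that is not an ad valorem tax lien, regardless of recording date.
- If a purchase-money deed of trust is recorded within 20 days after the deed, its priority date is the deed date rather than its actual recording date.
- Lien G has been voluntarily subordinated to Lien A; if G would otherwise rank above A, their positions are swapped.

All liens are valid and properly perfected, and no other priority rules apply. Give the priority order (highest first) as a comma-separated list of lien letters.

F, E, C, A, G, D, B

Adjusting effective dates: C's effective date is the deed date, Aug 30, 2015; G relates back to Dec 22, 2015 (work commenced).
As an ad valorem tax lien, F is senior to every other lien.
The other liens, earliest effective date first: E (Mar 2, 2015), C (Aug 30, 2015), G (Dec 22, 2015), A (Feb 28, 2016), D (Sep 4, 2016), B (Nov 6, 2016).
Because G would otherwise rank above A, the subordination swaps them.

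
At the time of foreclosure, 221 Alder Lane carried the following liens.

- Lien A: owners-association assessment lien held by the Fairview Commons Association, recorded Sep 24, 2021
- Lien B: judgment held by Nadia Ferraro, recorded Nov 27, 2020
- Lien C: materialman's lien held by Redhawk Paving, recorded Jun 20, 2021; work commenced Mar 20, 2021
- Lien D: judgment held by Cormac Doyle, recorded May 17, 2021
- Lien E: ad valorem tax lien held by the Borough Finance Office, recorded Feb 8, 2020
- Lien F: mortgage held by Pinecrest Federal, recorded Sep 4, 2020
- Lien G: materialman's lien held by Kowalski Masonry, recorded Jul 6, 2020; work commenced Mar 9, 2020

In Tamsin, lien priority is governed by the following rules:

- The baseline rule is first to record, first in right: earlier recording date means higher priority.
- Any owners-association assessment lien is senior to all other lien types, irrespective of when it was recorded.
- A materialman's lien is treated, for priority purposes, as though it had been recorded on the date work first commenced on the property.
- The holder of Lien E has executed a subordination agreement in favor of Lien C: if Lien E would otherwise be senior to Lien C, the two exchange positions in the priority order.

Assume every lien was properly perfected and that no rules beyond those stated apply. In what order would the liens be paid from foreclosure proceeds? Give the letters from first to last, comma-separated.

A, C, G, F, B, E, D

Adjusting effective dates: C's effective date is Mar 20, 2021, when work began; G relates back to Mar 9, 2020 (work commenced).
A is an owners-association assessment lien, so it outranks all other liens regardless of date.
Ordering the rest by effective date: E (Feb 8, 2020), G (Mar 9, 2020), F (Sep 4, 2020), B (Nov 27, 2020), C (Mar 20, 2021), D (May 17, 2021).
The subordination applies — E was senior to C — so E and C swap.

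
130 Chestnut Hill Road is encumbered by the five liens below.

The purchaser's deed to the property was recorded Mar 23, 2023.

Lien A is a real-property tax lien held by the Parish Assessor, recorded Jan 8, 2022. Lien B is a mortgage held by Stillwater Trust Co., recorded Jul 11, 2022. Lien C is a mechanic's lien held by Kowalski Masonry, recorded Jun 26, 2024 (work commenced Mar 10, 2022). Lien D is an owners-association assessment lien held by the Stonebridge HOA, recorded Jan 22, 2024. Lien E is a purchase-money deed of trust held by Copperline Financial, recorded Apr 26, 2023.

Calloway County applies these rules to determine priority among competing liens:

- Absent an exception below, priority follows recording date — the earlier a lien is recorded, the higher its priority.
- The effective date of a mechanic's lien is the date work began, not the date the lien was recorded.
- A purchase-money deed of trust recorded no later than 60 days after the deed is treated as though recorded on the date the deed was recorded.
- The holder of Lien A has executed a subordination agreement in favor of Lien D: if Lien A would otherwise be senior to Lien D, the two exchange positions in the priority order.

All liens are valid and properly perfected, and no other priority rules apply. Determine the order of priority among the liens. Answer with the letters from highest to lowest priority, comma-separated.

D, C, B, E, A

First, effective dates: C relates back to Mar 10, 2022 (work commenced); E relates back to the deed date Mar 23, 2023.
By effective date, earliest first: A (Jan 8, 2022), C (Mar 10, 2022), B (Jul 11, 2022), E (Mar 23, 2023), D (Jan 22, 2024).
The subordination applies — A was senior to D — so A and D swap.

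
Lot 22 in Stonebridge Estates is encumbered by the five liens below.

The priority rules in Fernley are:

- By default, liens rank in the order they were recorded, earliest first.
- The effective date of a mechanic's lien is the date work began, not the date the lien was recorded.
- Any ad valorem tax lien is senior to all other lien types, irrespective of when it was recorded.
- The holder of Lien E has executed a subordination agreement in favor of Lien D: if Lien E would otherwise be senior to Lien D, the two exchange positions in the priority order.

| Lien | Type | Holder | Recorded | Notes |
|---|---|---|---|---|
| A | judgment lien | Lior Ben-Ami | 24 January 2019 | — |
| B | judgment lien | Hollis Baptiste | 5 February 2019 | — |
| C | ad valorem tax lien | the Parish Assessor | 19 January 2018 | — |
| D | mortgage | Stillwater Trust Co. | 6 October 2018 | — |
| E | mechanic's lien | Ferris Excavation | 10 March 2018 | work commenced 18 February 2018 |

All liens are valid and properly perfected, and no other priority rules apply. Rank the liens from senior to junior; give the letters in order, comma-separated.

Adjusting effective dates: E is treated as recorded 18 February 2018, the work-commencement date.
C is an ad valorem tax lien, so it outranks all other liens regardless of date.
Among the remaining liens, by effective date: E (18 February 2018), D (6 October 2018), A (24 January 2019), B (5 February 2019).
E is senior to D before the subordination, so the two trade places.

C, D, E, A, B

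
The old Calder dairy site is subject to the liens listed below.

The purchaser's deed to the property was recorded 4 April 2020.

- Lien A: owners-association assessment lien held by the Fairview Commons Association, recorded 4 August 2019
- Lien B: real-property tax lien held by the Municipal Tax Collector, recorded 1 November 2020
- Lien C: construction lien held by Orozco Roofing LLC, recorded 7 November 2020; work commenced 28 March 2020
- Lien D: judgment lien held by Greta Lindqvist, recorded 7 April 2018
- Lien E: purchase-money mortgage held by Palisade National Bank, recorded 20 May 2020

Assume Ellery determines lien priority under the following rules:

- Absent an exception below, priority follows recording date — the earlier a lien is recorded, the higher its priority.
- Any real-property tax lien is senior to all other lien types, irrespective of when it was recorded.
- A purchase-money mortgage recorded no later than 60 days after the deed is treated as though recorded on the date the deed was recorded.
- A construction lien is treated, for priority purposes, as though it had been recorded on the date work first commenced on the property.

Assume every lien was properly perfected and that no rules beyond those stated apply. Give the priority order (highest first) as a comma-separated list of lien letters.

B, D, A, C, E

Adjusting effective dates: C's effective date is 28 March 2020, when work began; E's effective date is the deed date, 4 April 2020.
B is a real-property tax lien, so it outranks all other liens regardless of date.
The other liens, earliest effective date first: D (7 April 2018), A (4 August 2019), C (28 March 2020), E (4 April 2020).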